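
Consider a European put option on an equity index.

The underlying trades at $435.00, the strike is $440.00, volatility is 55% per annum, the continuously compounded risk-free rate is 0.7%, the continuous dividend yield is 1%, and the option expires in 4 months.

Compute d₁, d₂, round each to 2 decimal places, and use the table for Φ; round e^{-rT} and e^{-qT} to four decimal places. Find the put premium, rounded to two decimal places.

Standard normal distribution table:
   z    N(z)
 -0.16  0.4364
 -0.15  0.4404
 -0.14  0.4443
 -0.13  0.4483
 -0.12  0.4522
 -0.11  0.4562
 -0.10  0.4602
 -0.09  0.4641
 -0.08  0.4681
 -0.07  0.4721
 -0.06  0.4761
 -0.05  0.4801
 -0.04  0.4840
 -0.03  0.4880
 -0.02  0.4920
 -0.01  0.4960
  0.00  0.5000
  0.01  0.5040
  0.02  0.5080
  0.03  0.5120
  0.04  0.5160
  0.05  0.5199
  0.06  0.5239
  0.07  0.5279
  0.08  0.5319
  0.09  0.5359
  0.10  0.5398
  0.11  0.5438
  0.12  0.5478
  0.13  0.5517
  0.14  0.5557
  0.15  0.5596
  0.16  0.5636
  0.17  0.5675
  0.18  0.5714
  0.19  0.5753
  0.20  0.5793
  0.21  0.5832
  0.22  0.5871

σ√T = 0.55 × 0.5774 = 0.3175
d₁ = [ln(435/440) + (0.007 − 0.01 + ½·0.55²)·0.3333] / (σ√T) = (-0.0114 + 0.0494) / 0.3175 = 0.1196 → 0.12
d₂ = 0.1196 − 0.3175 = -0.1979 → -0.20
e^(−qT) = e^(−0.01·0.3333) = 0.9967;  e^(−rT) = e^(−0.007·0.3333) = 0.9977
P = 440·0.9977·N(0.20) − 435·0.9967·N(-0.12) = 440·0.9977·0.5793 − 435·0.9967·0.4522 = 254.3057 − 196.0579 = 58.2479

$58.25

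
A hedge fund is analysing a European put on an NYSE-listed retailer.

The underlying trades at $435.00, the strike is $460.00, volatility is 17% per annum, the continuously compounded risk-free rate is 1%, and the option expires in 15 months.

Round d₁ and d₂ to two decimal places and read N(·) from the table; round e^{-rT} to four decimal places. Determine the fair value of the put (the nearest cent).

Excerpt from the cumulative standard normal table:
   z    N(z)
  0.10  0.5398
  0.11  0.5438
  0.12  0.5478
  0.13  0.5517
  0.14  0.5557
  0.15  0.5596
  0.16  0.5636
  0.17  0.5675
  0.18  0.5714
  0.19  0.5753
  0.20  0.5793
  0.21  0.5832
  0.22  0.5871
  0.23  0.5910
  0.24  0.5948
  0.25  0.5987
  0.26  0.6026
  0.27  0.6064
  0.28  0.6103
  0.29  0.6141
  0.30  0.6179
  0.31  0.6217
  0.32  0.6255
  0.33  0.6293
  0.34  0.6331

σ√T = 0.17 × 1.1180 = 0.1901
d₁ = [ln(435/460) + (0.01 + ½·0.17²)·1.25] / (σ√T) = (-0.0559 + 0.0306) / 0.1901 = -0.1332 ⇒ -0.13
d₂ = -0.1332 − 0.1901 = -0.3233 ⇒ -0.32
e^(−rT) = e^(−0.01·1.25) = 0.9876
P = 460·0.9876·N(0.32) − 435·N(0.13) = 460·0.9876·0.6255 − 435·0.5517 = 284.1621 − 239.9895 = 44.1726

$44.17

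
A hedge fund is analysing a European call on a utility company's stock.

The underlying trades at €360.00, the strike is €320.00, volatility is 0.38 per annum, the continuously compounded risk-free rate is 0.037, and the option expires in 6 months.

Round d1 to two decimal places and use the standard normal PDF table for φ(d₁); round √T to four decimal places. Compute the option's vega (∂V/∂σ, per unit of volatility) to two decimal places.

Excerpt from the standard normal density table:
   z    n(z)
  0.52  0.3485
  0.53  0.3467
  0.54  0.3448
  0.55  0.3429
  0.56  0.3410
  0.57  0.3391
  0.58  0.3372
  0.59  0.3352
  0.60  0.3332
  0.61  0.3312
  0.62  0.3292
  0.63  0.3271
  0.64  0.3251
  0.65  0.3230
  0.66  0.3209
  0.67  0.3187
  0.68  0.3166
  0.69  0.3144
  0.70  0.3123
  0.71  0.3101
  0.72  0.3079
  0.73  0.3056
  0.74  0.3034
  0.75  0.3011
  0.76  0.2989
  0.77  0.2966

82.76

σ√T = 0.38 × 0.7071 = 0.2687
d₁ = [ln(360/320) + (0.037 + 0.38²/2)·0.5] / 0.2687 = [0.1178 + 0.0546] / 0.2687 = 0.6415 ⇒ 0.64
√T = √0.5 = 0.7071
φ(d₁) = φ(0.64) = 0.3251
vega = S·φ(d₁)·√T = 360·0.3251·0.7071 = 82.7562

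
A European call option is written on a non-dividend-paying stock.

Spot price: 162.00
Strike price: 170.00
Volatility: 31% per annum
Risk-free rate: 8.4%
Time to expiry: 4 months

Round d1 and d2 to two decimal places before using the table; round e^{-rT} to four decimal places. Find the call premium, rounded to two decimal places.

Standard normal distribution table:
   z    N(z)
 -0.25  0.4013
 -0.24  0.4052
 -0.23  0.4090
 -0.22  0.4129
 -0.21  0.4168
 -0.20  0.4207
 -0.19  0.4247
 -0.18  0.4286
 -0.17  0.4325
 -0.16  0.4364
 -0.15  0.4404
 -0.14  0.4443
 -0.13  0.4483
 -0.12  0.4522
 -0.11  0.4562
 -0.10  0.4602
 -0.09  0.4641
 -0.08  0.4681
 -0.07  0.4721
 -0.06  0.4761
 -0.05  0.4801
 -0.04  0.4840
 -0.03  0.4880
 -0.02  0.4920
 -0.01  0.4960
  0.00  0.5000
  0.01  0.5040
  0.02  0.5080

10.16

σ√T = 0.31 × 0.5774 = 0.1790
d₁ = [ln(162/170) + (0.084 + ½·0.31²)·0.3333] / (σ√T) = (-0.0482 + 0.0440) / 0.1790 = -0.0234 which rounds to -0.02
d₂ = -0.0234 − 0.1790 = -0.2024 which rounds to -0.20
exp(−rT) = exp(−0.084·0.3333) = 0.9724
C = 162·N(-0.02) − 170·0.9724·N(-0.20) = 162·0.4920 − 170·0.9724·0.4207 = 79.7040 − 69.5451 = 10.1589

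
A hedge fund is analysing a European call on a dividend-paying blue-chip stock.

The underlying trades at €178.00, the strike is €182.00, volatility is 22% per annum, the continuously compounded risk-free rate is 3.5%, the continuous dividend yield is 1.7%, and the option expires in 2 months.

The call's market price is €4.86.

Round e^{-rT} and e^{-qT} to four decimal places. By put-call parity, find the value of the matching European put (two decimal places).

e^(−qT) = e^(−0.017·0.1667) = 0.9972;  e^(−rT) = e^(−0.035·0.1667) = 0.9942
Put-call parity: C − P = S·e^(−qT) − K·e^(−rT) = 178·0.9972 − 182·0.9942 = 177.5016 − 180.9444 = -3.4428
P = C − (C − P) = 4.86 − (-3.4428) = 8.3028

€8.30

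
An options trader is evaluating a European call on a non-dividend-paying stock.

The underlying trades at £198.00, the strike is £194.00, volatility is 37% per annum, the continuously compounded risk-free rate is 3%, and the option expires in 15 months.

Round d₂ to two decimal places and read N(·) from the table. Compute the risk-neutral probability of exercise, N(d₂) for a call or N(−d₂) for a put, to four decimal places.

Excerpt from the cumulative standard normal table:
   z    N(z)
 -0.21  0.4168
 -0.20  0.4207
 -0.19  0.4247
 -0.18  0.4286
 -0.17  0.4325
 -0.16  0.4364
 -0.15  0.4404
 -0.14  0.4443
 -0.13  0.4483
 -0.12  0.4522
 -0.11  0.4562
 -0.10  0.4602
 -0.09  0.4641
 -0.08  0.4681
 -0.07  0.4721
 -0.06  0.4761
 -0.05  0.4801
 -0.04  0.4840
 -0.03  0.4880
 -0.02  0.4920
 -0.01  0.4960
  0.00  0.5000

σ√T = 0.37 × 1.1180 = 0.4137
ln(S/K) + (r + σ²/2)T = ln(198/194) + (0.03 + 0.37²/2)·1.25 = 0.0204 + 0.1231 = 0.1435
d₁ = 0.1435 / 0.4137 = 0.3468 ≈ 0.35
d₂ = d₁ − σ√T = 0.3468 − 0.4137 = -0.0668 ≈ -0.07
Risk-neutral Pr[S_T > K] = N(d₂) = N(-0.07) = 0.4721

0.4721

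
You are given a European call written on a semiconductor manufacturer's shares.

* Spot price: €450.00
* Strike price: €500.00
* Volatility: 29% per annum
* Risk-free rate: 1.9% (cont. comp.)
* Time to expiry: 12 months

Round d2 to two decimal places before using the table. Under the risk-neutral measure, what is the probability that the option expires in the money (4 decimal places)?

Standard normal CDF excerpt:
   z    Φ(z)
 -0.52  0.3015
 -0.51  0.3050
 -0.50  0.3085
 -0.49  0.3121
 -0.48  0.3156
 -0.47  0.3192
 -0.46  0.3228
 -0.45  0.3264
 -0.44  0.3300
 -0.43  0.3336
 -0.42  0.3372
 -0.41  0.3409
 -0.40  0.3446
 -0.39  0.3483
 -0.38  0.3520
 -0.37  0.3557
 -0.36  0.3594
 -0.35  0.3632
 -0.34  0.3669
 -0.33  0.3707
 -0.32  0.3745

T = 1;  σ√T = 0.2900
d₁ = [ln(450/500) + (0.019 + ½·0.29²)·1] / (σ√T) = (-0.1054 + 0.0610) / 0.2900 = -0.1528 → -0.15
d₂ = -0.1528 − 0.2900 = -0.4428 → -0.44
Pr(exercise) under Q = N(d₂) = 0.3300

0.3300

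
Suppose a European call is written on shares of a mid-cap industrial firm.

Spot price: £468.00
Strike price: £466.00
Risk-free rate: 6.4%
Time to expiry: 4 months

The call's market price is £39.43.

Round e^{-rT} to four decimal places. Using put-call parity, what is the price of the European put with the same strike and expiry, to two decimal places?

e^(−rT) = e^(−0.064·0.3333) = 0.9789
Put-call parity: C − P = S − K·e^(−rT) = 468 − 466·0.9789 = 468 − 456.1674 = 11.8326
P = C − (C − P) = 39.43 − (11.8326) = 27.5974

£27.60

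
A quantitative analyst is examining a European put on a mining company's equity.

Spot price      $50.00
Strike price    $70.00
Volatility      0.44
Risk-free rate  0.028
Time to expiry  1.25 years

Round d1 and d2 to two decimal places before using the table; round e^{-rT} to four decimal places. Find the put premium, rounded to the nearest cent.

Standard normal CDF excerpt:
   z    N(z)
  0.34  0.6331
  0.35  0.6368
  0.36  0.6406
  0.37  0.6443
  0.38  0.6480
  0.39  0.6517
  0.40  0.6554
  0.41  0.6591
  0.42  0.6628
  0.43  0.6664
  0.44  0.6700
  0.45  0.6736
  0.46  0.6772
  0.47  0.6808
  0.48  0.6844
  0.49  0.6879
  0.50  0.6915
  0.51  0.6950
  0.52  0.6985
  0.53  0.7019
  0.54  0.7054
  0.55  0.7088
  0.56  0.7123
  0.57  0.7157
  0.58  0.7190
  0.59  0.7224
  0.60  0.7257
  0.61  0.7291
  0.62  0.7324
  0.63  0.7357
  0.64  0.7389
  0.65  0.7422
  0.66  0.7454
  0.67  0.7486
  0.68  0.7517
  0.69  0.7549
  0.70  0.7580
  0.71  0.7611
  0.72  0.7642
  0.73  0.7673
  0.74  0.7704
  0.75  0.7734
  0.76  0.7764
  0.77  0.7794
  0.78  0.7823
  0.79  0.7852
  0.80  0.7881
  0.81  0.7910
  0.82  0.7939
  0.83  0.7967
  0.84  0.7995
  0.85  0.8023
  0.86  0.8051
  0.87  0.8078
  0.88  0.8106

$22.20

T = 1.25;  σ√T = 0.4919
d₁ = [ln(50/70) + (0.028 + ½·0.44²)·1.25] / (σ√T) = (-0.3365 + 0.1560) / 0.4919 = -0.3669 ≈ -0.37
d₂ = -0.3669 − 0.4919 = -0.8588 ≈ -0.86
exp(−rT) = exp(−0.028·1.25) = 0.9656
N(−d₂) = N(0.86) = 0.8051;  N(−d₁) = N(0.37) = 0.6443
P = 70·0.9656·0.8051 − 50·0.6443 = 54.4183 − 32.2150 = 22.2033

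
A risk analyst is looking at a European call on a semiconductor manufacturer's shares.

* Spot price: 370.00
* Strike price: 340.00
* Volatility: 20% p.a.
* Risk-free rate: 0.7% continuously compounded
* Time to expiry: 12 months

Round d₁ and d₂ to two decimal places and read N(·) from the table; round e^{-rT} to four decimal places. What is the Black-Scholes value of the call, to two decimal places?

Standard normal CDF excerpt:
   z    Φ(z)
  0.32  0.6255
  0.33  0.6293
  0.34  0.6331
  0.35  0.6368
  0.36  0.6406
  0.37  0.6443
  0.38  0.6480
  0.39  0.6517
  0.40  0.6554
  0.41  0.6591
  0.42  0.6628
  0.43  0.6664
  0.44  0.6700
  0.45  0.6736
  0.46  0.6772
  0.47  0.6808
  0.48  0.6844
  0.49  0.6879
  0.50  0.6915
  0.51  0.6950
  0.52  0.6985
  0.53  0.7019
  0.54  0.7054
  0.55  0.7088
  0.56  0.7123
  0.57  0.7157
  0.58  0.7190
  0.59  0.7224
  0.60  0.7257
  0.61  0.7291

T = 1;  σ√T = 0.2000
ln(S/K) + (r + σ²/2)T = ln(370/340) + (0.007 + 0.2²/2)·1 = 0.0846 + 0.0270 = 0.1116
d₁ = 0.1116 / 0.2000 = 0.5578 → 0.56
d₂ = d₁ − σ√T = 0.5578 − 0.2000 = 0.3578 → 0.36
exp(−rT) = exp(−0.007·1) = 0.9930
C = 370·N(0.56) − 340·0.9930·N(0.36) = 370·0.7123 − 340·0.9930·0.6406 = 263.5510 − 216.2794 = 47.2716

47.27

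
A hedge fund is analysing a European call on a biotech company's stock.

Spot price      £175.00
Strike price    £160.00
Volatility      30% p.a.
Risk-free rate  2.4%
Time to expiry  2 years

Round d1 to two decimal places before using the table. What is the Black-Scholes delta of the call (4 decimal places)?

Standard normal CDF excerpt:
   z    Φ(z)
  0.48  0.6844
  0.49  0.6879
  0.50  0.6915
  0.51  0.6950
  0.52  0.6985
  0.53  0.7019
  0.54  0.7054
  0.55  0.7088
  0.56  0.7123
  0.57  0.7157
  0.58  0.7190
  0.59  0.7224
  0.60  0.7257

0.7054

σ√T = 0.3·√2 = 0.4243
d₁ = [ln(175/160) + (0.024 + 0.3²/2)·2] / 0.4243 = [0.0896 + 0.1380] / 0.4243 = 0.5365 which rounds to 0.54
N(d₁) = N(0.54) = 0.7054
Δ_call = N(d₁) = 0.7054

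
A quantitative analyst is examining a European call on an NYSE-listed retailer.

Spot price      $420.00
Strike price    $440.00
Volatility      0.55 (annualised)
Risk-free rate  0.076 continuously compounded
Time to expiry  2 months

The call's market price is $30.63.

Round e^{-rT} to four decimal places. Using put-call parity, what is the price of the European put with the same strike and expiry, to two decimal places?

$45.09

exp(−rT) = exp(−0.076·0.1667) = 0.9874
Put-call parity: C − P = S − K·e^(−rT) = 420 − 440·0.9874 = 420 − 434.4560 = -14.4560
P = C − (C − P) = 30.63 − (-14.4560) = 45.0860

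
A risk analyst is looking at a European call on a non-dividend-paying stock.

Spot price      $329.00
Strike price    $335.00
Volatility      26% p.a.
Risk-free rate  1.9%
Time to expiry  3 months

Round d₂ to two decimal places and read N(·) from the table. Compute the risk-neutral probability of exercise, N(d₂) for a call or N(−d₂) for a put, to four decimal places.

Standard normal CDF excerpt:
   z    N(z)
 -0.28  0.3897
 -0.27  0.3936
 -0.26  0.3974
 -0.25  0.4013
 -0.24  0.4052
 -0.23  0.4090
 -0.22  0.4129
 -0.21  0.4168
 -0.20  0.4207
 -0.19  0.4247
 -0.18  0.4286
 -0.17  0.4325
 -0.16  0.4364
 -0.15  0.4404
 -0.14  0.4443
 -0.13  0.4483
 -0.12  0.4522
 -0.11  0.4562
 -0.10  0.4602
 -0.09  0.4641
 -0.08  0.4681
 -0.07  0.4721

0.4325

σ√T = 0.26·√0.25 = 0.1300
ln(S/K) + (r + σ²/2)T = ln(329/335) + (0.019 + 0.26²/2)·0.25 = -0.0181 + 0.0132 = -0.0049
d₁ = -0.0049 / 0.1300 = -0.0375 → -0.04
d₂ = d₁ − σ√T = -0.0375 − 0.1300 = -0.1675 → -0.17
Pr(exercise) under Q = N(d₂) = 0.4325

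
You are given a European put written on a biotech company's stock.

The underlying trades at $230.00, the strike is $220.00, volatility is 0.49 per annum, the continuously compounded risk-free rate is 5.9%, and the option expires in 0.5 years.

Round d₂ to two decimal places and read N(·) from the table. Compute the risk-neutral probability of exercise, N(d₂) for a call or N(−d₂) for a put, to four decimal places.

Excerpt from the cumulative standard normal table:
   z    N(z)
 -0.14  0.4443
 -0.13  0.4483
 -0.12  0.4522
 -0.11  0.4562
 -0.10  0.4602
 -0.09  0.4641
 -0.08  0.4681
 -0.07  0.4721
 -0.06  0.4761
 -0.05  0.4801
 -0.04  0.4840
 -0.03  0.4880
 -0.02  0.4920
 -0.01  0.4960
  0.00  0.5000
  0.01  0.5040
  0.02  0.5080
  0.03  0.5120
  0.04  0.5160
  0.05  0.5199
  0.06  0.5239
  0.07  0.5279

0.4840

σ√T = 0.49 × 0.7071 = 0.3465
d₁ = [ln(230/220) + (0.059 + 0.49²/2)·0.5] / 0.3465 = [0.0445 + 0.0895] / 0.3465 = 0.3867 ⇒ 0.39
d₂ = d₁ − σ√T = 0.3867 − 0.3465 = 0.0402 ⇒ 0.04
Pr(exercise) under Q = N(−d₂) = N(-0.04) = 0.4840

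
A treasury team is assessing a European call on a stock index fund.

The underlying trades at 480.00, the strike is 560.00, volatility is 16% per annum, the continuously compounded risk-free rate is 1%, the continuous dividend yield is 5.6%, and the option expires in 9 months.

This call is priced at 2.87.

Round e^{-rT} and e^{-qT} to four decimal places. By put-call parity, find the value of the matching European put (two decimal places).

e^(−qT) = e^(−0.056·0.75) = 0.9589;  e^(−rT) = e^(−0.01·0.75) = 0.9925
Put-call parity: C − P = S·e^(−qT) − K·e^(−rT) = 480·0.9589 − 560·0.9925 = 460.2720 − 555.8000 = -95.5280
P = C − (C − P) = 2.87 − (-95.5280) = 98.3980

98.40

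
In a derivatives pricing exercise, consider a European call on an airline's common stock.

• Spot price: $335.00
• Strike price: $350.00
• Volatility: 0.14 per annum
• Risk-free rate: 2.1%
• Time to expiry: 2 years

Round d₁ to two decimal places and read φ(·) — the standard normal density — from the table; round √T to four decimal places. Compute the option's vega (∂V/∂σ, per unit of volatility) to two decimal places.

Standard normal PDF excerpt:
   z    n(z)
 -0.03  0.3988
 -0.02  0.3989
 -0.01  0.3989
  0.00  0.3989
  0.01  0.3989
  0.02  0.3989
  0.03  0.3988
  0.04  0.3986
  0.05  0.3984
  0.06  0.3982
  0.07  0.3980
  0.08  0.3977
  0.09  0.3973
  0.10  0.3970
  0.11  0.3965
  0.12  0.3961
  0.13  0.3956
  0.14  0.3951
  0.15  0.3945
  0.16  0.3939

188.22

σ√T = 0.14 × 1.4142 = 0.1980
d₁ = [ln(335/350) + (0.021 + 0.14²/2)·2] / 0.1980 = [-0.0438 + 0.0616] / 0.1980 = 0.0899 which rounds to 0.09
√T = √2 = 1.4142
φ(d₁) = φ(0.09) = 0.3973
vega = S·φ(d₁)·√T = 335·0.3973·1.4142 = 188.2237
(Vega is the same for a European call and put with the same parameters.)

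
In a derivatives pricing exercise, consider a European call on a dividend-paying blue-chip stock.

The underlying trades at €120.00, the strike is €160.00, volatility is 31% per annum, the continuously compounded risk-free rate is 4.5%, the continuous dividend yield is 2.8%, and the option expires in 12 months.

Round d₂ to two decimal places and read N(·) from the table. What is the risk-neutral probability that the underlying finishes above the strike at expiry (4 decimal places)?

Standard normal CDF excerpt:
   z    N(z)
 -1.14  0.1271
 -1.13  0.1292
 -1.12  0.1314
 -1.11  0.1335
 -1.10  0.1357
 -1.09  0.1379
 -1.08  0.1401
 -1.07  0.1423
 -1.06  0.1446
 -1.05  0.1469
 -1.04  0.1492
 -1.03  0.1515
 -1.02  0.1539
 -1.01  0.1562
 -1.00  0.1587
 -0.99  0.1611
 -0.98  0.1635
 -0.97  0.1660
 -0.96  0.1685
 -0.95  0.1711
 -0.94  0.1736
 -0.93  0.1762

σ√T = 0.31 × 1.0000 = 0.3100
ln(S/K) + (r − q + σ²/2)T = ln(120/160) + (0.045 − 0.028 + 0.31²/2)·1 = -0.2877 + 0.0650 = -0.2226
d₁ = -0.2226 / 0.3100 = -0.7182 → -0.72
d₂ = d₁ − σ√T = -0.7182 − 0.3100 = -1.0282 → -1.03
Risk-neutral Pr[S_T > K] = N(d₂) = N(-1.03) = 0.1515

0.1515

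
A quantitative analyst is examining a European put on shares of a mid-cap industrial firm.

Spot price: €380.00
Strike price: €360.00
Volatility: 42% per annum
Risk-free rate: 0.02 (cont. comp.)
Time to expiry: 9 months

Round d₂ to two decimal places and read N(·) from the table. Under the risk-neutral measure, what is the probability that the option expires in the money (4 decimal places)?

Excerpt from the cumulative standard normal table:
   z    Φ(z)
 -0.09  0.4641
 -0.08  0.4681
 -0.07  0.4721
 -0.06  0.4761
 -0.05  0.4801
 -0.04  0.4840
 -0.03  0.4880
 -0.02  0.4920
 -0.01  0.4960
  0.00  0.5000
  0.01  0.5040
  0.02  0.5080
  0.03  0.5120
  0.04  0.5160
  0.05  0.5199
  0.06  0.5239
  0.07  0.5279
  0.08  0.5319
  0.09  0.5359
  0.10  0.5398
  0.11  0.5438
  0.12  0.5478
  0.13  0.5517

σ√T = 0.42·√0.75 = 0.3637
d₁ = [ln(380/360) + (0.02 + 0.42²/2)·0.75] / 0.3637 = [0.0541 + 0.0811] / 0.3637 = 0.3718 which rounds to 0.37
d₂ = d₁ − σ√T = 0.3718 − 0.3637 = 0.0080 which rounds to 0.01
Risk-neutral Pr[S_T < K] = N(−d₂) = N(-0.01) = 0.4960

0.4960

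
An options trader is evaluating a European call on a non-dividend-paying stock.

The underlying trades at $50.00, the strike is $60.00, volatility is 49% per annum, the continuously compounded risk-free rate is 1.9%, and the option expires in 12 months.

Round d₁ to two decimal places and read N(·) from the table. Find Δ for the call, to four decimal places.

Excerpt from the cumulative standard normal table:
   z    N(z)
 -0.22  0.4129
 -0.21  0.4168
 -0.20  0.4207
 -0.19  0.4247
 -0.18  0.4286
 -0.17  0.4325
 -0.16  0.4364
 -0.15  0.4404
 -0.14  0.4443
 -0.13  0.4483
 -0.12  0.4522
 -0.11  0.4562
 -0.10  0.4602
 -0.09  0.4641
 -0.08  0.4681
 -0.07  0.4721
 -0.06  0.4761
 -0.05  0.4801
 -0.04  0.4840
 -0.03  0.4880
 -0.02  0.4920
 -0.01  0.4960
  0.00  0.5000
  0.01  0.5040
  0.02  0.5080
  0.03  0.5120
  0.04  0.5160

0.4641

T = 1;  σ√T = 0.4900
ln(S/K) + (r + σ²/2)T = ln(50/60) + (0.019 + 0.49²/2)·1 = -0.1823 + 0.1390 = -0.0433
d₁ = -0.0433 / 0.4900 = -0.0883 ⇒ -0.09
N(d₁) = N(-0.09) = 0.4641
Δ_call = N(d₁) = 0.4641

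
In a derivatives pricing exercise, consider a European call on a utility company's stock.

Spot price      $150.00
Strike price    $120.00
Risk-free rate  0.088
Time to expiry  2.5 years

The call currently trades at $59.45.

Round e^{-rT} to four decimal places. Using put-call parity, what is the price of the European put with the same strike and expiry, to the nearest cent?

e^(−rT) = e^(−0.088·2.5) = 0.8025
Put-call parity: C − P = S − K·e^(−rT) = 150 − 120·0.8025 = 150 − 96.3000 = 53.7000
P = C − (C − P) = 59.45 − (53.7000) = 5.7500

$5.75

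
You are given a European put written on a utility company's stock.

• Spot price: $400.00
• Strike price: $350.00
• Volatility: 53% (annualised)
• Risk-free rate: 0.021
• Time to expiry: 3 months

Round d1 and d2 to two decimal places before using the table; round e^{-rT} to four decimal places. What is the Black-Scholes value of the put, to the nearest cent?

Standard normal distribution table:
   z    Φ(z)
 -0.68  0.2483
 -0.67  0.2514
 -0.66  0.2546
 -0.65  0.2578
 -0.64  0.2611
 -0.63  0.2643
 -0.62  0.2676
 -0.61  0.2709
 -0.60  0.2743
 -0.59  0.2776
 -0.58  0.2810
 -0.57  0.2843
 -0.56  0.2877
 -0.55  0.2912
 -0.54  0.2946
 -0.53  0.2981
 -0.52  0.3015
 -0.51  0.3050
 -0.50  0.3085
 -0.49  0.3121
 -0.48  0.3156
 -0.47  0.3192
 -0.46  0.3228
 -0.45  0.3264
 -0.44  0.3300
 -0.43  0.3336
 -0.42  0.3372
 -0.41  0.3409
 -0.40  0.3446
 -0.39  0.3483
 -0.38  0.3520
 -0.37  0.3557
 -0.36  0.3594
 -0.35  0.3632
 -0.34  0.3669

$19.43

σ√T = 0.53 × 0.5000 = 0.2650
d₁ = [ln(400/350) + (0.021 + 0.53²/2)·0.25] / 0.2650 = [0.1335 + 0.0404] / 0.2650 = 0.6562 → 0.66
d₂ = d₁ − σ√T = 0.6562 − 0.2650 = 0.3912 → 0.39
exp(−rT) = exp(−0.021·0.25) = 0.9948
N(−d₂) = N(-0.39) = 0.3483;  N(−d₁) = N(-0.66) = 0.2546
P = 350·0.9948·0.3483 − 400·0.2546 = 121.2711 − 101.8400 = 19.4311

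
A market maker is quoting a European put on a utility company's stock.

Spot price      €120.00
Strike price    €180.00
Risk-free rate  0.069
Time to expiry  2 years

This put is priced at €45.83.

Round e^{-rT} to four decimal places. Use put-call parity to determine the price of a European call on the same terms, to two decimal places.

exp(−rT) = exp(−0.069·2) = 0.8711
Put-call parity: C − P = S − K·e^(−rT) = 120 − 180·0.8711 = 120 − 156.7980 = -36.7980
C = P + (C − P) = 45.83 + (-36.7980) = 9.0320

€9.03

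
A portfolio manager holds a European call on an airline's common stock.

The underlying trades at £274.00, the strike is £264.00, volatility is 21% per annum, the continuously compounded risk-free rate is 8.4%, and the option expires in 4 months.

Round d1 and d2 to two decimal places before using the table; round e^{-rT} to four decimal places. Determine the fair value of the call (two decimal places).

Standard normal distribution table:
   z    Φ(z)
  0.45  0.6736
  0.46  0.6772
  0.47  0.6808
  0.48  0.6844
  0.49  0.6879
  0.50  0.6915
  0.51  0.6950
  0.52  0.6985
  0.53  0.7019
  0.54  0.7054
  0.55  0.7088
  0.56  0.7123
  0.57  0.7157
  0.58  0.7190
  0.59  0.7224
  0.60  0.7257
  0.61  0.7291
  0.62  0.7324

σ√T = 0.21 × 0.5774 = 0.1212
d₁ = [ln(274/264) + (0.084 + 0.21²/2)·0.3333] / 0.1212 = [0.0372 + 0.0353] / 0.1212 = 0.5982 → 0.60
d₂ = d₁ − σ√T = 0.5982 − 0.1212 = 0.4770 → 0.48
e^(−rT) = e^(−0.084·0.3333) = 0.9724
N(d₁) = N(0.60) = 0.7257;  N(d₂) = N(0.48) = 0.6844
C = 274·0.7257 − 264·0.9724·0.6844 = 198.8418 − 175.6948 = 23.1470

£23.15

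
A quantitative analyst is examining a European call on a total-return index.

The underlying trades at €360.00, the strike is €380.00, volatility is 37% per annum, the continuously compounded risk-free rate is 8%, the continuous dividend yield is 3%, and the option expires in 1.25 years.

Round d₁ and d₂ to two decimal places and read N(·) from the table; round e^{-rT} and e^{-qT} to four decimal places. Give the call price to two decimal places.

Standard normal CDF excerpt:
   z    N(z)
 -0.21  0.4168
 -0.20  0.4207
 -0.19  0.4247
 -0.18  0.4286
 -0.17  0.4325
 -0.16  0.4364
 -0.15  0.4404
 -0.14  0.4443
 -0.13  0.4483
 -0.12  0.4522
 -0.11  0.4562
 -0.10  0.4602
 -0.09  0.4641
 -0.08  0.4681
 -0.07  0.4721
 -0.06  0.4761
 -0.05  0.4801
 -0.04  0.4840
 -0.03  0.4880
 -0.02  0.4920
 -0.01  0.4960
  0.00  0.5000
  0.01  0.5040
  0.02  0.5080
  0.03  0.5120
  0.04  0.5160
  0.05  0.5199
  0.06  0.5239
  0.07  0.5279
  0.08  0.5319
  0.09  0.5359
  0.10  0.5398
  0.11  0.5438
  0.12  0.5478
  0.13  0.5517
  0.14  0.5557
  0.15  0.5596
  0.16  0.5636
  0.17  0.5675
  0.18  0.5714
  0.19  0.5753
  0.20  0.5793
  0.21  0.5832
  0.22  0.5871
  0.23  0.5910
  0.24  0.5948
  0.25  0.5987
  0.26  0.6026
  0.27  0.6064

σ√T = 0.37·√1.25 = 0.4137
d₁ = [ln(360/380) + (0.08 − 0.03 + ½·0.37²)·1.25] / (σ√T) = (-0.0541 + 0.1481) / 0.4137 = 0.2272 ≈ 0.23
d₂ = 0.2272 − 0.4137 = -0.1865 ≈ -0.19
exp(−qT) = exp(−0.03·1.25) = 0.9632;  exp(−rT) = exp(−0.08·1.25) = 0.9048
N(d₁) = N(0.23) = 0.5910;  N(d₂) = N(-0.19) = 0.4247
C = 360·0.9632·0.5910 − 380·0.9048·0.4247 = 204.9304 − 146.0221 = 58.9084

€58.91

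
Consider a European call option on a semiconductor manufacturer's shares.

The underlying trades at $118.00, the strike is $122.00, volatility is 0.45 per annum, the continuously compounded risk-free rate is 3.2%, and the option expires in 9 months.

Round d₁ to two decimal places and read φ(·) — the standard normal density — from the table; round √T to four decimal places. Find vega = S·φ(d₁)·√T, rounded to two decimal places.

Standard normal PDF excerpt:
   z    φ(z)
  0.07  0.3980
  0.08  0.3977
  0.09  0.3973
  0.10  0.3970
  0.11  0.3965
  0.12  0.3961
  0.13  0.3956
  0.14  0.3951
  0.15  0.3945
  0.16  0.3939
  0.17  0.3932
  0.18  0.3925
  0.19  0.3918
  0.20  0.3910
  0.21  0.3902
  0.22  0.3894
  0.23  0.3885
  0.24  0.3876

40.18

σ√T = 0.45 × 0.8660 = 0.3897
d₁ = [ln(118/122) + (0.032 + ½·0.45²)·0.75] / (σ√T) = (-0.0333 + 0.0999) / 0.3897 = 0.1709 → 0.17
√T = √0.75 = 0.8660
φ(d₁) = φ(0.17) = 0.3932
vega = S·φ(d₁)·√T = 118·0.3932·0.8660 = 40.1803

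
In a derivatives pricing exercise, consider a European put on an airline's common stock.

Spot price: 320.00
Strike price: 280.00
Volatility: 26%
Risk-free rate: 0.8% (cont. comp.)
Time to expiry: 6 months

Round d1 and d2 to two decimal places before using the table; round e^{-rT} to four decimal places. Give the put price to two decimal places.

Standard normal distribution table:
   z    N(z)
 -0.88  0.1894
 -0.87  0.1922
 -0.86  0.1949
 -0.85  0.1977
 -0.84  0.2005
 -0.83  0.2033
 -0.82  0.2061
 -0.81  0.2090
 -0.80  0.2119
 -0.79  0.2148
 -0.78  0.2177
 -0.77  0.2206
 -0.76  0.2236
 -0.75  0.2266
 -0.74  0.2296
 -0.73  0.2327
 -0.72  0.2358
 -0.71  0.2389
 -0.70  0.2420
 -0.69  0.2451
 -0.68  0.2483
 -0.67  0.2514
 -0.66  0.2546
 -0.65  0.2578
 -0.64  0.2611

6.84

T = 0.5;  σ√T = 0.1838
d₁ = [ln(320/280) + (0.008 + 0.26²/2)·0.5] / 0.1838 = [0.1335 + 0.0209] / 0.1838 = 0.8400 ⇒ 0.84
d₂ = d₁ − σ√T = 0.8400 − 0.1838 = 0.6561 ⇒ 0.66
exp(−rT) = exp(−0.008·0.5) = 0.9960
P = 280·0.9960·N(-0.66) − 320·N(-0.84) = 280·0.9960·0.2546 − 320·0.2005 = 71.0028 − 64.1600 = 6.8428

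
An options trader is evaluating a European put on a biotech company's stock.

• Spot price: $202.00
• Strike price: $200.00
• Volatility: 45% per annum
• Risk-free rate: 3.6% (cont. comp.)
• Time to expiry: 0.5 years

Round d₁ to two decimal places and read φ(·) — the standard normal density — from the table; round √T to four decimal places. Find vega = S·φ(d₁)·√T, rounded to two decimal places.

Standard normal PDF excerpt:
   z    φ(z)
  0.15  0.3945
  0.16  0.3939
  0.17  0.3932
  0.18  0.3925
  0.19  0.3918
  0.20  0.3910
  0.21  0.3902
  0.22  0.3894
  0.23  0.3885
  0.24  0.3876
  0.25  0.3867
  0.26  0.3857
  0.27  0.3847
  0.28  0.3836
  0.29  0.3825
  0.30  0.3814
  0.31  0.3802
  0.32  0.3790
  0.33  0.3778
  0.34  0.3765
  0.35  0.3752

σ√T = 0.45 × 0.7071 = 0.3182
ln(S/K) + (r + σ²/2)T = ln(202/200) + (0.036 + 0.45²/2)·0.5 = 0.0100 + 0.0686 = 0.0786
d₁ = 0.0786 / 0.3182 = 0.2469 → 0.25
√T = √0.5 = 0.7071
φ(d₁) = φ(0.25) = 0.3867
vega = S·φ(d₁)·√T = 202·0.3867·0.7071 = 55.2340
(The call has the same vega.)

55.23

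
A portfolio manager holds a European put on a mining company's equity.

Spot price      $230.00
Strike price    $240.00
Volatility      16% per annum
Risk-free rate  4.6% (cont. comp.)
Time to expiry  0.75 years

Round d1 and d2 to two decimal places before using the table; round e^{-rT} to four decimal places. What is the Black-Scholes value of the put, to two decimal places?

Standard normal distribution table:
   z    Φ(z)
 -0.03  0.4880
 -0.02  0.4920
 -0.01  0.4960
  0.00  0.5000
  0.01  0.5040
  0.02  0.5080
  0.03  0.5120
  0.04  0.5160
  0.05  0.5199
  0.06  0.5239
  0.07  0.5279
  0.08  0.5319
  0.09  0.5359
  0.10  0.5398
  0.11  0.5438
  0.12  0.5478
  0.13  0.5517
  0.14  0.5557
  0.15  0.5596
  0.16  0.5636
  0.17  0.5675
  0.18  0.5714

$13.84

σ√T = 0.16·√0.75 = 0.1386
d₁ = [ln(230/240) + (0.046 + 0.16²/2)·0.75] / 0.1386 = [-0.0426 + 0.0441] / 0.1386 = 0.0111 ⇒ 0.01
d₂ = d₁ − σ√T = 0.0111 − 0.1386 = -0.1274 ⇒ -0.13
e^(−rT) = e^(−0.046·0.75) = 0.9661
N(−d₂) = N(0.13) = 0.5517;  N(−d₁) = N(-0.01) = 0.4960
P = 240·0.9661·0.5517 − 230·0.4960 = 127.9194 − 114.0800 = 13.8394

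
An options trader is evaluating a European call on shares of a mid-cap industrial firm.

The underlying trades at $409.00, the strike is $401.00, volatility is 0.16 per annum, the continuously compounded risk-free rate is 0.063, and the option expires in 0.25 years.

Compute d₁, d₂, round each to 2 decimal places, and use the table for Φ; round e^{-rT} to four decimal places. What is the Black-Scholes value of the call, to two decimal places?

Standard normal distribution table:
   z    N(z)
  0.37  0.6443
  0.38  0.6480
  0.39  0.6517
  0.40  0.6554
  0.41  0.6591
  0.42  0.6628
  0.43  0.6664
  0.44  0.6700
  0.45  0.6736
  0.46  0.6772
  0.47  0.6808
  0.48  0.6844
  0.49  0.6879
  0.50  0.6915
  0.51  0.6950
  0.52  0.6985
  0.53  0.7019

σ√T = 0.16 × 0.5000 = 0.0800
d₁ = [ln(409/401) + (0.063 + 0.16²/2)·0.25] / 0.0800 = [0.0198 + 0.0190] / 0.0800 = 0.4838 → 0.48
d₂ = d₁ − σ√T = 0.4838 − 0.0800 = 0.4038 → 0.40
exp(−rT) = exp(−0.063·0.25) = 0.9844
C = 409·N(0.48) − 401·0.9844·N(0.40) = 409·0.6844 − 401·0.9844·0.6554 = 279.9196 − 258.7155 = 21.2041

$21.20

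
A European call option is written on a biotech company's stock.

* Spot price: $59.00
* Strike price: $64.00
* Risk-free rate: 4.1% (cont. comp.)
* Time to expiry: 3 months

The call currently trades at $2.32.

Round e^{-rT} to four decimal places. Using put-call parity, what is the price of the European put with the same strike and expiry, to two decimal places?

$6.67

e^(−rT) = e^(−0.041·0.25) = 0.9898
Put-call parity: C − P = S − K·e^(−rT) = 59 − 64·0.9898 = 59 − 63.3472 = -4.3472
P = C − (C − P) = 2.32 − (-4.3472) = 6.6672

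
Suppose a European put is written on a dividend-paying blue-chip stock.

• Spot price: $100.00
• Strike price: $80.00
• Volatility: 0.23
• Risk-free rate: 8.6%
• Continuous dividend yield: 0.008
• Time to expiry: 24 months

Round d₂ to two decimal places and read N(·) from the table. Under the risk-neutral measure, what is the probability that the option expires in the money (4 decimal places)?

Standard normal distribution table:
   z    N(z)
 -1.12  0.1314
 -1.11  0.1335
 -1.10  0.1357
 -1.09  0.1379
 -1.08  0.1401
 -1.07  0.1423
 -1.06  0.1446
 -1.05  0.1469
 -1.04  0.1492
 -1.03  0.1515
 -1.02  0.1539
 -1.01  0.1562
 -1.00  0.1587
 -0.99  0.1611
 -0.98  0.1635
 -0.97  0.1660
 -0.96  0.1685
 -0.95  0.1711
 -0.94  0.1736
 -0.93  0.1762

0.1587

σ√T = 0.23·√2 = 0.3253
d₁ = [ln(100/80) + (0.086 − 0.008 + ½·0.23²)·2] / (σ√T) = (0.2231 + 0.2089) / 0.3253 = 1.3283 which rounds to 1.33
d₂ = 1.3283 − 0.3253 = 1.0030 which rounds to 1.00
Pr(exercise) under Q = N(−d₂) = N(-1.00) = 0.1587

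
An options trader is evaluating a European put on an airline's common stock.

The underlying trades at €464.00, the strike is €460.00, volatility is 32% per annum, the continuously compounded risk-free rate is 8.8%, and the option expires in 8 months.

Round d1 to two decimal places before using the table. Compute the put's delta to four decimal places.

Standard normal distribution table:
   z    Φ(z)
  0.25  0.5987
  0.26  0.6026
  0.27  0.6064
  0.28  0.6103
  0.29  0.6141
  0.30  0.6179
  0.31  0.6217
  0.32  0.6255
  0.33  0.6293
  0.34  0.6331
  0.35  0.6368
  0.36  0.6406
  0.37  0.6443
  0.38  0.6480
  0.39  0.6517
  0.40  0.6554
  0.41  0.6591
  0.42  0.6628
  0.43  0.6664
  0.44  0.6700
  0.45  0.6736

σ√T = 0.32 × 0.8165 = 0.2613
d₁ = [ln(464/460) + (0.088 + 0.32²/2)·0.6667] / 0.2613 = [0.0087 + 0.0928] / 0.2613 = 0.3883 which rounds to 0.39
N(d₁) = N(0.39) = 0.6517
Δ_put = N(d₁) − 1 = 0.6517 − 1 = -0.3483

-0.3483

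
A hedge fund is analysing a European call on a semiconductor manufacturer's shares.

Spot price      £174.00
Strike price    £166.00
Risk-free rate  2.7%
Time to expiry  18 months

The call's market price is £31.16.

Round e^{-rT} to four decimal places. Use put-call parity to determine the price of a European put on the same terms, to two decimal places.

e^(−rT) = e^(−0.027·1.5) = 0.9603
Put-call parity: C − P = S − K·e^(−rT) = 174 − 166·0.9603 = 174 − 159.4098 = 14.5902
P = C − (C − P) = 31.16 − (14.5902) = 16.5698

£16.57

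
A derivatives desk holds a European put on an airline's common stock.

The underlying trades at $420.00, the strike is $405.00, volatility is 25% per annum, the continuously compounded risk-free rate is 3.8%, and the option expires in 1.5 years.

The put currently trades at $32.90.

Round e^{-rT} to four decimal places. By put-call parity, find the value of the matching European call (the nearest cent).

$70.34

e^(−rT) = e^(−0.038·1.5) = 0.9446
Put-call parity: C − P = S − K·e^(−rT) = 420 − 405·0.9446 = 420 − 382.5630 = 37.4370
C = P + (C − P) = 32.90 + (37.4370) = 70.3370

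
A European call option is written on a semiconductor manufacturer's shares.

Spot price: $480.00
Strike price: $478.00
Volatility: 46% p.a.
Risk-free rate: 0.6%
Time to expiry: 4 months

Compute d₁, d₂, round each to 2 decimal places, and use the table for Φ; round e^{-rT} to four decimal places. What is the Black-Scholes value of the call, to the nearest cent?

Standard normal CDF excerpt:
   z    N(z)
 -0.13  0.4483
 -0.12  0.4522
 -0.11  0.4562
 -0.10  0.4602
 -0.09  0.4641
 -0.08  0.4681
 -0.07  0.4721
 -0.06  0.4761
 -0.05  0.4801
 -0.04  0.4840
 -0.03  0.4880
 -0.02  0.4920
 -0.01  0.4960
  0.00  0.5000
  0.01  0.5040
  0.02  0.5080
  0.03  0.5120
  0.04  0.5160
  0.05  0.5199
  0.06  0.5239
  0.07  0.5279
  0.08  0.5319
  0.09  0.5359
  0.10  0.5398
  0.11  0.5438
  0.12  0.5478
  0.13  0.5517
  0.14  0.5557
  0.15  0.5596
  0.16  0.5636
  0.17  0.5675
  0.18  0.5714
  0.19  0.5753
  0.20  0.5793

$52.90

σ√T = 0.46 × 0.5774 = 0.2656
d₁ = [ln(480/478) + (0.006 + ½·0.46²)·0.3333] / (σ√T) = (0.0042 + 0.0373) / 0.2656 = 0.1560 → 0.16
d₂ = 0.1560 − 0.2656 = -0.1095 → -0.11
e^(−rT) = e^(−0.006·0.3333) = 0.9980
C = 480·N(0.16) − 478·0.9980·N(-0.11) = 480·0.5636 − 478·0.9980·0.4562 = 270.5280 − 217.6275 = 52.9005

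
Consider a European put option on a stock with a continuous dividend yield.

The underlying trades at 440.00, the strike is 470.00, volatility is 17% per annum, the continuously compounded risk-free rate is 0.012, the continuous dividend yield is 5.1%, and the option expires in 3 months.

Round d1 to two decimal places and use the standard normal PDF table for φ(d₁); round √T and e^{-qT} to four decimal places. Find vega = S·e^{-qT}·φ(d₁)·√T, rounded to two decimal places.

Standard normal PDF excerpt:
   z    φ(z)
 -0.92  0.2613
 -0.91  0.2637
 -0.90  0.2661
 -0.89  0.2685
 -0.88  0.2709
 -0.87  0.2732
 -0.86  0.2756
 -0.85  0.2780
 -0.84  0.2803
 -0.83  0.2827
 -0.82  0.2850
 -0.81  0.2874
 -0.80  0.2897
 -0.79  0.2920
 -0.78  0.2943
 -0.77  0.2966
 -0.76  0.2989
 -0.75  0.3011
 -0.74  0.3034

60.38

σ√T = 0.17 × 0.5000 = 0.0850
d₁ = [ln(440/470) + (0.012 − 0.051 + 0.17²/2)·0.25] / 0.0850 = [-0.0660 − 0.0061] / 0.0850 = -0.8482 ⇒ -0.85
√T = √0.25 = 0.5000
φ(d₁) = φ(-0.85) = 0.2780
e^(−qT) = e^(−0.051·0.25) = 0.9873
vega = S·e^(−qT)·φ(d₁)·√T = 440·0.9873·0.2780·0.5000 = 60.3833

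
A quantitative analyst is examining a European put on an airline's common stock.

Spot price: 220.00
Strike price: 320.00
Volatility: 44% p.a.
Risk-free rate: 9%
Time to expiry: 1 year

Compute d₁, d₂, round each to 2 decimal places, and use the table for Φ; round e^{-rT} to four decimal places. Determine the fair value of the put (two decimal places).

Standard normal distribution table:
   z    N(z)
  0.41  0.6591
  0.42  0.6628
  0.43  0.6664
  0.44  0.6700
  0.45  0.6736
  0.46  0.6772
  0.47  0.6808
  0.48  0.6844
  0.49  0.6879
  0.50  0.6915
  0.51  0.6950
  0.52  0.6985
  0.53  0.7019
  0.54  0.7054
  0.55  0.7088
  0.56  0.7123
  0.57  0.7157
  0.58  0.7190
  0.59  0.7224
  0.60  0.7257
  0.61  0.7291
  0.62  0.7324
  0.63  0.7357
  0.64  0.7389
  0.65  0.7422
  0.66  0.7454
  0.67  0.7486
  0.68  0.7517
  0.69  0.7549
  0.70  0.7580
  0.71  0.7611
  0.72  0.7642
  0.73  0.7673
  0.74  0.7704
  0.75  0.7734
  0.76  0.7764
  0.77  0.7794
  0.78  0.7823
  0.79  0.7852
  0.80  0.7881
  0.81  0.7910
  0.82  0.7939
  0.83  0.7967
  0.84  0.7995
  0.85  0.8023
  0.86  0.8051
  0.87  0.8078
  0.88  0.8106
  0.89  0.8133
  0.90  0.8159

σ√T = 0.44 × 1.0000 = 0.4400
d₁ = [ln(220/320) + (0.09 + 0.44²/2)·1] / 0.4400 = [-0.3747 + 0.1868] / 0.4400 = -0.4270 → -0.43
d₂ = d₁ − σ√T = -0.4270 − 0.4400 = -0.8670 → -0.87
e^(−rT) = e^(−0.09·1) = 0.9139
P = 320·0.9139·N(0.87) − 220·N(0.43) = 320·0.9139·0.8078 − 220·0.6664 = 236.2395 − 146.6080 = 89.6315

89.63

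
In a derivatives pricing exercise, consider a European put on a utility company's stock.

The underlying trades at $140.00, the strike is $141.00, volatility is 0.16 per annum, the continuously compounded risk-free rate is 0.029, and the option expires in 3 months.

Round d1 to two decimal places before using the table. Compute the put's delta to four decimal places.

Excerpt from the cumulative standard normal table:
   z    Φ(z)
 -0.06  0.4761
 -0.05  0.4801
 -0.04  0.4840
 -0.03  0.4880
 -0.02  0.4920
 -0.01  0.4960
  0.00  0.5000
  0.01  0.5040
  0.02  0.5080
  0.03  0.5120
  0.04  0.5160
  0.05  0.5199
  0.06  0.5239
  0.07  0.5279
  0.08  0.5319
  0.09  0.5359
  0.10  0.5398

-0.4840

σ√T = 0.16 × 0.5000 = 0.0800
d₁ = [ln(140/141) + (0.029 + 0.16²/2)·0.25] / 0.0800 = [-0.0071 + 0.0105] / 0.0800 = 0.0417 ≈ 0.04
N(d₁) = N(0.04) = 0.5160
Δ_put = N(d₁) − 1 = 0.5160 − 1 = -0.4840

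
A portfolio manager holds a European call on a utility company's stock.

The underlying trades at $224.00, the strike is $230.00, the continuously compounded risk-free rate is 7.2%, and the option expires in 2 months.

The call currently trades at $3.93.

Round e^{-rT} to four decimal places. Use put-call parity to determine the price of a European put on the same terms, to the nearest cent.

exp(−rT) = exp(−0.072·0.1667) = 0.9881
Put-call parity: C − P = S − K·e^(−rT) = 224 − 230·0.9881 = 224 − 227.2630 = -3.2630
P = C − (C − P) = 3.93 − (-3.2630) = 7.1930

$7.19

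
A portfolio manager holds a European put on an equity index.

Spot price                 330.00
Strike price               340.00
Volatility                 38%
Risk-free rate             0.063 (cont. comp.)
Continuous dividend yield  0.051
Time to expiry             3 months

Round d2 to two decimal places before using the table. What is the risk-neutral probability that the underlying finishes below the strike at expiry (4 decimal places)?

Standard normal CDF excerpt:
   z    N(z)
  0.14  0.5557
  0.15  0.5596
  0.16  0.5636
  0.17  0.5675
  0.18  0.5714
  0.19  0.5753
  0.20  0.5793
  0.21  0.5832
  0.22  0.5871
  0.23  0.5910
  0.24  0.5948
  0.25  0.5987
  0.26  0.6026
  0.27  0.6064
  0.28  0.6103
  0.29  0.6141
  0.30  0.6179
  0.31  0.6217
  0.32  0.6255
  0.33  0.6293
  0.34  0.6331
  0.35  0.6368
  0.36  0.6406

σ√T = 0.38·√0.25 = 0.1900
d₁ = [ln(330/340) + (0.063 − 0.051 + 0.38²/2)·0.25] / 0.1900 = [-0.0299 + 0.0210] / 0.1900 = -0.0463 ≈ -0.05
d₂ = d₁ − σ√T = -0.0463 − 0.1900 = -0.2363 ≈ -0.24
Pr(exercise) under Q = N(−d₂) = N(0.24) = 0.5948

0.5948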